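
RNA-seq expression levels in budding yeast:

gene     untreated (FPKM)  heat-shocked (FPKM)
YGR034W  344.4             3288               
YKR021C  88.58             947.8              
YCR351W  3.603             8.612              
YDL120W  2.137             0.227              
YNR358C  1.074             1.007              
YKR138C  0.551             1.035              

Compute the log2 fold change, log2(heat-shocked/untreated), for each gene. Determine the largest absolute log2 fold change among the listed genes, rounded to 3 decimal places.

3.420

log2(3288/344.4) = 3.255  (YGR034W)
log2(947.8/88.58) = 3.420  (YKR021C)
log2(8.612/3.603) = 1.257  (YCR351W)
log2(0.227/2.137) = -3.235  (YDL120W)
log2(1.007/1.074) = -0.093  (YNR358C)
log2(1.035/0.551) = 0.910  (YKR138C)
The largest magnitude belongs to YKR021C.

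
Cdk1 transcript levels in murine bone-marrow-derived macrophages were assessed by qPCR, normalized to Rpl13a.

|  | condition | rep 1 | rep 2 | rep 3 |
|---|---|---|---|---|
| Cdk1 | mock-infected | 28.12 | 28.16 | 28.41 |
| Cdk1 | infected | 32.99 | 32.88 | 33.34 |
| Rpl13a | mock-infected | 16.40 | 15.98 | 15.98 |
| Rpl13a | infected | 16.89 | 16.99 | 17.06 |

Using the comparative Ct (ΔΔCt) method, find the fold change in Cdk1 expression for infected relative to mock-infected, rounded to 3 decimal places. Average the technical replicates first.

0.063

Mean Ct: Cdk1 mock-infected 28.230; Cdk1 infected 33.070; Rpl13a mock-infected 16.120; Rpl13a infected 16.980
ΔCt(mock-infected) = 28.230 − 16.120 = 12.110
ΔCt(infected) = 33.070 − 16.980 = 16.090
ΔΔCt = 16.090 − 12.110 = 3.980
Fold change = 2^(−3.980) = 0.0634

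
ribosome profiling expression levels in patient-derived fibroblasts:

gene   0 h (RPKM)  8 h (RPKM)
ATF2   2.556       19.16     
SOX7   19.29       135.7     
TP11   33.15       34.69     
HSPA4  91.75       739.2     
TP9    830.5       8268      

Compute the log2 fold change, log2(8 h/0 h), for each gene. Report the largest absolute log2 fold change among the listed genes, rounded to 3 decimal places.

3.315

log2(19.16/2.556) = 2.906  (ATF2)
log2(135.7/19.29) = 2.814  (SOX7)
log2(34.69/33.15) = 0.066  (TP11)
log2(739.2/91.75) = 3.010  (HSPA4)
log2(8268/830.5) = 3.315  (TP9)
The largest magnitude belongs to TP9.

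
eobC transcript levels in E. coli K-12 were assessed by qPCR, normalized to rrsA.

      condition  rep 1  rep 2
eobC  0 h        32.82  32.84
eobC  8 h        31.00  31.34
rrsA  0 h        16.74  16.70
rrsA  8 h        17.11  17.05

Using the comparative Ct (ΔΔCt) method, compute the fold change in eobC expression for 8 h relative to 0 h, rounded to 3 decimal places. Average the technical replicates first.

Mean Ct: eobC 0 h 32.830; eobC 8 h 31.170; rrsA 0 h 16.720; rrsA 8 h 17.080
ΔCt(0 h) = 32.830 − 16.720 = 16.110
ΔCt(8 h) = 31.170 − 17.080 = 14.090
ΔΔCt = 14.090 − 16.110 = -2.020
Fold change = 2^(−(-2.020)) = 2^2.020 = 4.0558

4.056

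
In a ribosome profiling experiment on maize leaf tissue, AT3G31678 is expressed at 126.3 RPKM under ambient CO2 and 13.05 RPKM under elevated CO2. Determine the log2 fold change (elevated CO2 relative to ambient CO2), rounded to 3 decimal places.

-3.275

Fold change = 13.05 / 126.3 = 0.1033
log2(0.1033) = -3.2747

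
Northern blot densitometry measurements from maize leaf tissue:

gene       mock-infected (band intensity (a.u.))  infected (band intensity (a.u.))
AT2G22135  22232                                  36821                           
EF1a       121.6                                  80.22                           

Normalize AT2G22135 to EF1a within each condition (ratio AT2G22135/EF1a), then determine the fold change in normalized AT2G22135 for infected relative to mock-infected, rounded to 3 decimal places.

2.511

AT2G22135/EF1a (mock-infected) = 22232 / 121.6 = 182.83
AT2G22135/EF1a (infected) = 36821 / 80.22 = 459
Fold change = 459 / 182.83 = 2.5105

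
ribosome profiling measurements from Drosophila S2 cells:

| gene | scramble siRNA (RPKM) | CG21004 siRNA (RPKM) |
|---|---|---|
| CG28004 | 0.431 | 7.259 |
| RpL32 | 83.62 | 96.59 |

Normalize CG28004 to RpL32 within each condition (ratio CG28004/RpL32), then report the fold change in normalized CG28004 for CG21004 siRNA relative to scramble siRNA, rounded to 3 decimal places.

CG28004/RpL32 (scramble siRNA) = 0.431 / 83.62 = 0.0051543
CG28004/RpL32 (CG21004 siRNA) = 7.259 / 96.59 = 0.075153
Fold change = 0.075153 / 0.0051543 = 14.5807

14.581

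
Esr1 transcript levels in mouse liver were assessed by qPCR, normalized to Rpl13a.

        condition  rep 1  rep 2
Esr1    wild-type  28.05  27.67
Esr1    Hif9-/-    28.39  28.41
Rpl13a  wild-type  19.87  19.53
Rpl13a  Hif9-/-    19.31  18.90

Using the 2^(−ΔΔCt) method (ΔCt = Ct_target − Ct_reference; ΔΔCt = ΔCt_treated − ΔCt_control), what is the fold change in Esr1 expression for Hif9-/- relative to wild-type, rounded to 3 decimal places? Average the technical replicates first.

0.455

Mean Ct: Esr1 wild-type 27.860; Esr1 Hif9-/- 28.400; Rpl13a wild-type 19.700; Rpl13a Hif9-/- 19.105
ΔCt(wild-type) = 27.860 − 19.700 = 8.160
ΔCt(Hif9-/-) = 28.400 − 19.105 = 9.295
ΔΔCt = 9.295 − 8.160 = 1.135
Fold change = 2^(−1.135) = 0.4553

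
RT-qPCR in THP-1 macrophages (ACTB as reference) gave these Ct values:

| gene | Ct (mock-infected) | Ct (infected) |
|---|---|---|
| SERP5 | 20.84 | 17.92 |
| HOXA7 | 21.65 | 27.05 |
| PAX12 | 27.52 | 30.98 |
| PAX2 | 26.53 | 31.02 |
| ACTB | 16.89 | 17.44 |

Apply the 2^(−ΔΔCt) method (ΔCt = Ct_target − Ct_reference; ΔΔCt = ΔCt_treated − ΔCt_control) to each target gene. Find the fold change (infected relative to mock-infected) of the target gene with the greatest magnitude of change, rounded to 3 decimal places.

SERP5: ΔΔCt = (17.92−17.44) − (20.84−16.89) = 0.48 − 3.95 = -3.47; fold change = 2^3.47 = 11.081
HOXA7: ΔΔCt = (27.05−17.44) − (21.65−16.89) = 9.61 − 4.76 = 4.85; fold change = 2^-4.85 = 0.035
PAX12: ΔΔCt = (30.98−17.44) − (27.52−16.89) = 13.54 − 10.63 = 2.91; fold change = 2^-2.91 = 0.133
PAX2: ΔΔCt = (31.02−17.44) − (26.53−16.89) = 13.58 − 9.64 = 3.94; fold change = 2^-3.94 = 0.065
HOXA7 has the largest |ΔΔCt| = 4.85.

0.035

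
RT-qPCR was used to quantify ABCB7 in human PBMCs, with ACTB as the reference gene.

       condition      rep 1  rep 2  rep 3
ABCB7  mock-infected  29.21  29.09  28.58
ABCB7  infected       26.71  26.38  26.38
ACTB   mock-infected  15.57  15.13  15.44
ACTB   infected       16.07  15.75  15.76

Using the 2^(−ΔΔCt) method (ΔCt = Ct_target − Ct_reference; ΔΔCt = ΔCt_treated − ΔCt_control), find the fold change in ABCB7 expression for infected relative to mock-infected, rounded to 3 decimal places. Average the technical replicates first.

Mean Ct: ABCB7 mock-infected 28.960; ABCB7 infected 26.490; ACTB mock-infected 15.380; ACTB infected 15.860
ΔCt(mock-infected) = 28.960 − 15.380 = 13.580
ΔCt(infected) = 26.490 − 15.860 = 10.630
ΔΔCt = 10.630 − 13.580 = -2.950
Fold change = 2^(−(-2.950)) = 2^2.950 = 7.7275

7.727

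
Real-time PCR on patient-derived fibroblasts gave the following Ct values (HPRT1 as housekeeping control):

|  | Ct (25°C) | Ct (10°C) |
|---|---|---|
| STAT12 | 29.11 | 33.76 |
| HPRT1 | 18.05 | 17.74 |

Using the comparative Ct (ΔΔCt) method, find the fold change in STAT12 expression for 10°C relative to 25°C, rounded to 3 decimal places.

0.032

ΔCt(25°C) = 29.110 − 18.050 = 11.060
ΔCt(10°C) = 33.760 − 17.740 = 16.020
ΔΔCt = 16.020 − 11.060 = 4.960
Fold change = 2^(−4.960) = 0.0321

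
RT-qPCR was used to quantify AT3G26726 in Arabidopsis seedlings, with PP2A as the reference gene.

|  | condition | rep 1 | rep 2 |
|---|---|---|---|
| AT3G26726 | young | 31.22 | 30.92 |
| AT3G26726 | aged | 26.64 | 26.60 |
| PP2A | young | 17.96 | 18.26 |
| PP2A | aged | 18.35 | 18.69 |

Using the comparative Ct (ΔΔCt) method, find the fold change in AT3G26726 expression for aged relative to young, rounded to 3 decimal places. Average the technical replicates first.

Mean Ct: AT3G26726 young 31.070; AT3G26726 aged 26.620; PP2A young 18.110; PP2A aged 18.520
ΔCt(young) = 31.070 − 18.110 = 12.960
ΔCt(aged) = 26.620 − 18.520 = 8.100
ΔΔCt = 8.100 − 12.960 = -4.860
Fold change = 2^(−(-4.860)) = 2^4.860 = 29.0406

29.041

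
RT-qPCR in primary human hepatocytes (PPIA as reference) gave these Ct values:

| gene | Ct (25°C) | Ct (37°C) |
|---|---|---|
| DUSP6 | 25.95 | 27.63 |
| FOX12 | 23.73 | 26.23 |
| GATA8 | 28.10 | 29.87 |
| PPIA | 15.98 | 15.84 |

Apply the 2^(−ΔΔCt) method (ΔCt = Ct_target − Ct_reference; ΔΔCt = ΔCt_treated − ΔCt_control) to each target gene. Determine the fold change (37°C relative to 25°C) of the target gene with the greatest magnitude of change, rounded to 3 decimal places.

DUSP6: ΔΔCt = (27.63−15.84) − (25.95−15.98) = 11.79 − 9.97 = 1.82; fold change = 2^-1.82 = 0.283
FOX12: ΔΔCt = (26.23−15.84) − (23.73−15.98) = 10.39 − 7.75 = 2.64; fold change = 2^-2.64 = 0.160
GATA8: ΔΔCt = (29.87−15.84) − (28.10−15.98) = 14.03 − 12.12 = 1.91; fold change = 2^-1.91 = 0.266
FOX12 has the largest |ΔΔCt| = 2.64.

0.160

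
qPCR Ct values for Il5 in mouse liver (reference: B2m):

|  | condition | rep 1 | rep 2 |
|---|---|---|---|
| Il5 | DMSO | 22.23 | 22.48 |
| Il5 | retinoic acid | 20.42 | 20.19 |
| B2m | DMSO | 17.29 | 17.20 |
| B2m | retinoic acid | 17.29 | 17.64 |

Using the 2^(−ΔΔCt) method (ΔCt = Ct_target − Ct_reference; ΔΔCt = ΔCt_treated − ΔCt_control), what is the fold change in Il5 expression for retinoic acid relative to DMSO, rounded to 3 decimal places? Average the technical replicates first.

Mean Ct: Il5 DMSO 22.355; Il5 retinoic acid 20.305; B2m DMSO 17.245; B2m retinoic acid 17.465
ΔCt(DMSO) = 22.355 − 17.245 = 5.110
ΔCt(retinoic acid) = 20.305 − 17.465 = 2.840
ΔΔCt = 2.840 − 5.110 = -2.270
Fold change = 2^(−(-2.270)) = 2^2.270 = 4.8232

4.823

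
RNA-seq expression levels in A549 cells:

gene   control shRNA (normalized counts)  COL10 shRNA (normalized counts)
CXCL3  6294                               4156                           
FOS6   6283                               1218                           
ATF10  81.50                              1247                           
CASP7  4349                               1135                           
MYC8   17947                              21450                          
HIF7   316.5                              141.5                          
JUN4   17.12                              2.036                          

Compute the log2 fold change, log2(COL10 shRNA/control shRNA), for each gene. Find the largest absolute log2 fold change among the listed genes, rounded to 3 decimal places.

3.936

log2(4156/6294) = -0.599  (CXCL3)
log2(1218/6283) = -2.367  (FOS6)
log2(1247/81.50) = 3.936  (ATF10)
log2(1135/4349) = -1.938  (CASP7)
log2(21450/17947) = 0.257  (MYC8)
log2(141.5/316.5) = -1.161  (HIF7)
log2(2.036/17.12) = -3.072  (JUN4)
The largest magnitude belongs to ATF10.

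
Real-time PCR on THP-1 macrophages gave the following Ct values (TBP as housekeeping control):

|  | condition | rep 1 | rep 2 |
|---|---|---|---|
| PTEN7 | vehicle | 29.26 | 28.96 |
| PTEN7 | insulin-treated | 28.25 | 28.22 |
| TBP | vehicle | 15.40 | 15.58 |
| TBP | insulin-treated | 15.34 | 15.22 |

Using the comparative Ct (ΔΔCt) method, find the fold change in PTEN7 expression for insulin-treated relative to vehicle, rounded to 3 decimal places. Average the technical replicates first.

Mean Ct: PTEN7 vehicle 29.110; PTEN7 insulin-treated 28.235; TBP vehicle 15.490; TBP insulin-treated 15.280
ΔCt(vehicle) = 29.110 − 15.490 = 13.620
ΔCt(insulin-treated) = 28.235 − 15.280 = 12.955
ΔΔCt = 12.955 − 13.620 = -0.665
Fold change = 2^(−(-0.665)) = 2^0.665 = 1.5856

1.586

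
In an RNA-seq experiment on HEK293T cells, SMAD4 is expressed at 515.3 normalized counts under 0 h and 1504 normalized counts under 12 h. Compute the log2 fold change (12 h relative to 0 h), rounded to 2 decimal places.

Fold change = 1504 / 515.3 = 2.9187
log2(2.9187) = 1.545

1.55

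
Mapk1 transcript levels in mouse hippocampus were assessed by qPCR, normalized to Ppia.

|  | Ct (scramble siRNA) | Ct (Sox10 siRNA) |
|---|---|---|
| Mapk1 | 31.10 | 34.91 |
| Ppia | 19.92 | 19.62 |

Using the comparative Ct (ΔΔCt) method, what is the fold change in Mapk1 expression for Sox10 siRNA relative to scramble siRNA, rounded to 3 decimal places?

0.058

ΔCt(scramble siRNA) = 31.100 − 19.920 = 11.180
ΔCt(Sox10 siRNA) = 34.910 − 19.620 = 15.290
ΔΔCt = 15.290 − 11.180 = 4.110
Fold change = 2^(−4.110) = 0.0579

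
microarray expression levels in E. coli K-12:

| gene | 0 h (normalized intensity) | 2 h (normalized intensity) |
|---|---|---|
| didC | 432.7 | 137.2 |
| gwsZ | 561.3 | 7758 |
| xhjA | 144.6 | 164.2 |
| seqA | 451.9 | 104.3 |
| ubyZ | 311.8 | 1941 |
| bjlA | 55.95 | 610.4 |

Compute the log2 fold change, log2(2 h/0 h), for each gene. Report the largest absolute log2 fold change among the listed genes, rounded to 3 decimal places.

3.789

log2(137.2/432.7) = -1.657  (didC)
log2(7758/561.3) = 3.789  (gwsZ)
log2(164.2/144.6) = 0.183  (xhjA)
log2(104.3/451.9) = -2.115  (seqA)
log2(1941/311.8) = 2.638  (ubyZ)
log2(610.4/55.95) = 3.448  (bjlA)
The largest magnitude belongs to gwsZ.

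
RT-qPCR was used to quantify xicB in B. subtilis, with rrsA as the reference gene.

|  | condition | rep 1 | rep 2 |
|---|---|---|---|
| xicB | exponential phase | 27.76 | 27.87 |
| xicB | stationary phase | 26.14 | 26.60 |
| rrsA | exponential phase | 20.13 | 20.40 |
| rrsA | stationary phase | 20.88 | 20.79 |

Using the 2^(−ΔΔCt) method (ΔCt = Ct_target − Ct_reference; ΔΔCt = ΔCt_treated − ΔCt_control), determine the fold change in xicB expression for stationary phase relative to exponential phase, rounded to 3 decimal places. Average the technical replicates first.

Mean Ct: xicB exponential phase 27.815; xicB stationary phase 26.370; rrsA exponential phase 20.265; rrsA stationary phase 20.835
ΔCt(exponential phase) = 27.815 − 20.265 = 7.550
ΔCt(stationary phase) = 26.370 − 20.835 = 5.535
ΔΔCt = 5.535 − 7.550 = -2.015
Fold change = 2^(−(-2.015)) = 2^2.015 = 4.0418

4.042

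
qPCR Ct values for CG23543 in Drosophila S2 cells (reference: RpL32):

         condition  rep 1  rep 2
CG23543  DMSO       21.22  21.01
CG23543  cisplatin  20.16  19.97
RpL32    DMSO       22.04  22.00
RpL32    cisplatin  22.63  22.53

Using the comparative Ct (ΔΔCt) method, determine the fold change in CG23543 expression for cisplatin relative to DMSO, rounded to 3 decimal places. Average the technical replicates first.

3.053

Mean Ct: CG23543 DMSO 21.115; CG23543 cisplatin 20.065; RpL32 DMSO 22.020; RpL32 cisplatin 22.580
ΔCt(DMSO) = 21.115 − 22.020 = -0.905
ΔCt(cisplatin) = 20.065 − 22.580 = -2.515
ΔΔCt = -2.515 − (-0.905) = -1.610
Fold change = 2^(−(-1.610)) = 2^1.610 = 3.0525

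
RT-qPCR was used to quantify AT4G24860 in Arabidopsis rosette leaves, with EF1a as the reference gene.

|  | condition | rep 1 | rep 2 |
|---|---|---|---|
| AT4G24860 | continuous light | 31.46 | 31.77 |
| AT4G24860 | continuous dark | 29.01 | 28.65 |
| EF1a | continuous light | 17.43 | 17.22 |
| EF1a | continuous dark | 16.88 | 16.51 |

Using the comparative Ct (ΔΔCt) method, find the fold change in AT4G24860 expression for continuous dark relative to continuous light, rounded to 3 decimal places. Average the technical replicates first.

Mean Ct: AT4G24860 continuous light 31.615; AT4G24860 continuous dark 28.830; EF1a continuous light 17.325; EF1a continuous dark 16.695
ΔCt(continuous light) = 31.615 − 17.325 = 14.290
ΔCt(continuous dark) = 28.830 − 16.695 = 12.135
ΔΔCt = 12.135 − 14.290 = -2.155
Fold change = 2^(−(-2.155)) = 2^2.155 = 4.4537

4.454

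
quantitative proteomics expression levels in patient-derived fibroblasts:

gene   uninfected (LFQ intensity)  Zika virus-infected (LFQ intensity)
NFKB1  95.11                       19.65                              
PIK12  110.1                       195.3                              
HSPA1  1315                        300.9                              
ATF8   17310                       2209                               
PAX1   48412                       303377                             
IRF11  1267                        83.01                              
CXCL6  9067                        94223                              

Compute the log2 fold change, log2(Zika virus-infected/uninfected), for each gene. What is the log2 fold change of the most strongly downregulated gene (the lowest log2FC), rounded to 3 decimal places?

log2(19.65/95.11) = -2.275  (NFKB1)
log2(195.3/110.1) = 0.827  (PIK12)
log2(300.9/1315) = -2.128  (HSPA1)
log2(2209/17310) = -2.970  (ATF8)
log2(303377/48412) = 2.648  (PAX1)
log2(83.01/1267) = -3.932  (IRF11)
log2(94223/9067) = 3.377  (CXCL6)
IRF11 is most strongly downregulated.

-3.932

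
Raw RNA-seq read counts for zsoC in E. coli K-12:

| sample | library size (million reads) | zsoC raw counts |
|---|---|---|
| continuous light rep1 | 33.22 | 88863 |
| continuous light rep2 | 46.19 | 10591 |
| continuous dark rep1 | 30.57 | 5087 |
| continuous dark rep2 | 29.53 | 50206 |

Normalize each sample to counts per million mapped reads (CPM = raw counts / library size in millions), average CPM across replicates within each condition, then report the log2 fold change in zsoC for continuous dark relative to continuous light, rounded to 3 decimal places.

CPM(continuous light rep1) = 88863 / 33.22 = 2674.9849
CPM(continuous light rep2) = 10591 / 46.19 = 229.2921
CPM(continuous dark rep1) = 5087 / 30.57 = 166.4050
CPM(continuous dark rep2) = 50206 / 29.53 = 1700.1693
mean CPM(continuous light) = 1452.1385; mean CPM(continuous dark) = 933.2871
Fold change = 933.2871 / 1452.1385 = 0.64270
log2(0.64270) = -0.6378

-0.638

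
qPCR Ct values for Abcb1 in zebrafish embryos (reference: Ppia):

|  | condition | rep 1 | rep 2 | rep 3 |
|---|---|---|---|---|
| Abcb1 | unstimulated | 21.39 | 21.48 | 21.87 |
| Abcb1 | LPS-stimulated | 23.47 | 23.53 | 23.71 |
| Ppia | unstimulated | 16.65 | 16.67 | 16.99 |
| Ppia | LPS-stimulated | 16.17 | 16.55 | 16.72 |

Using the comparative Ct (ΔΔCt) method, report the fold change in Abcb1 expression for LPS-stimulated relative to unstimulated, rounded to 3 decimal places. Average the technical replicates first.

Mean Ct: Abcb1 unstimulated 21.580; Abcb1 LPS-stimulated 23.570; Ppia unstimulated 16.770; Ppia LPS-stimulated 16.480
ΔCt(unstimulated) = 21.580 − 16.770 = 4.810
ΔCt(LPS-stimulated) = 23.570 − 16.480 = 7.090
ΔΔCt = 7.090 − 4.810 = 2.280
Fold change = 2^(−2.280) = 0.2059

0.206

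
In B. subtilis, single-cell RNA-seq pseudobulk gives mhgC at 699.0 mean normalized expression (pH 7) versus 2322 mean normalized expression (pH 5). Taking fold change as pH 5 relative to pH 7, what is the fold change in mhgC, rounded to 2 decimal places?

3.32

Fold change = 2322 / 699.0 = 3.322
mhgC is upregulated.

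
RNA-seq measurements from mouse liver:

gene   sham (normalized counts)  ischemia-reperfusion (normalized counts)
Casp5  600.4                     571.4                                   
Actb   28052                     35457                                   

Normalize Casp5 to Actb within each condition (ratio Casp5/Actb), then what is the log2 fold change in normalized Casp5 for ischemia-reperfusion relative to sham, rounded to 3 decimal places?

-0.409

Casp5/Actb (sham) = 600.4 / 28052 = 0.021403
Casp5/Actb (ischemia-reperfusion) = 571.4 / 35457 = 0.016115
Fold change = 0.016115 / 0.021403 = 0.7529
log2(0.7529) = -0.4094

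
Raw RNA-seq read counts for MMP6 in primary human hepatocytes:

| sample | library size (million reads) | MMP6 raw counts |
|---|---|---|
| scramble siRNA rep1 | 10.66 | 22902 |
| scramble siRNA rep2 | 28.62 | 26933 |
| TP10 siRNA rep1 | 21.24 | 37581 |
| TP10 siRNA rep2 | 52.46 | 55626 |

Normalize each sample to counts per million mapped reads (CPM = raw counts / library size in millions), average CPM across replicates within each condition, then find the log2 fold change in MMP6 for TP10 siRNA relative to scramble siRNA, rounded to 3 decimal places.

-0.127

CPM(scramble siRNA rep1) = 22902 / 10.66 = 2148.4053
CPM(scramble siRNA rep2) = 26933 / 28.62 = 941.0552
CPM(TP10 siRNA rep1) = 37581 / 21.24 = 1769.3503
CPM(TP10 siRNA rep2) = 55626 / 52.46 = 1060.3507
mean CPM(scramble siRNA) = 1544.7302; mean CPM(TP10 siRNA) = 1414.8505
Fold change = 1414.8505 / 1544.7302 = 0.91592
log2(0.91592) = -0.1267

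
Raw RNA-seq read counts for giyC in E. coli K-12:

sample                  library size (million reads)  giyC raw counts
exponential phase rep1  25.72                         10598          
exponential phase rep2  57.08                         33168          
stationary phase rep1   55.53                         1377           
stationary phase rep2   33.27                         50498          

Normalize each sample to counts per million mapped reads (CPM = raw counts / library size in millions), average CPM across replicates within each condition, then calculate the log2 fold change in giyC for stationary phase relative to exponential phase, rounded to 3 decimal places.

0.635

CPM(exponential phase rep1) = 10598 / 25.72 = 412.0529
CPM(exponential phase rep2) = 33168 / 57.08 = 581.0792
CPM(stationary phase rep1) = 1377 / 55.53 = 24.7974
CPM(stationary phase rep2) = 50498 / 33.27 = 1517.8239
mean CPM(exponential phase) = 496.5660; mean CPM(stationary phase) = 771.3106
Fold change = 771.3106 / 496.5660 = 1.55329
log2(1.55329) = 0.6353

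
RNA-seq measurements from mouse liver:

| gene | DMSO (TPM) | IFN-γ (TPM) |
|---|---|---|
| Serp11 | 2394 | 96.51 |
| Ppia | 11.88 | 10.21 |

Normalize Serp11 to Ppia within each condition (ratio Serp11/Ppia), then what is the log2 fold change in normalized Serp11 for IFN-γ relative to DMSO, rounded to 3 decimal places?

Serp11/Ppia (DMSO) = 2394 / 11.88 = 201.52
Serp11/Ppia (IFN-γ) = 96.51 / 10.21 = 9.4525
Fold change = 9.4525 / 201.52 = 0.0469
log2(0.0469) = -4.4140

-4.414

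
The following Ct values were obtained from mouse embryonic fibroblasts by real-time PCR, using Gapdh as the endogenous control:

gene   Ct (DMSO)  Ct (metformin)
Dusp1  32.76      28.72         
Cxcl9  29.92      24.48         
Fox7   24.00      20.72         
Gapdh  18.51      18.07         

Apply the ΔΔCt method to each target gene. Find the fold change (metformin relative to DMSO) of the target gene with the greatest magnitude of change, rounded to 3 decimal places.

32.000

Dusp1: ΔΔCt = (28.72−18.07) − (32.76−18.51) = 10.65 − 14.25 = -3.60; fold change = 2^3.60 = 12.126
Cxcl9: ΔΔCt = (24.48−18.07) − (29.92−18.51) = 6.41 − 11.41 = -5.00; fold change = 2^5.00 = 32.000
Fox7: ΔΔCt = (20.72−18.07) − (24.00−18.51) = 2.65 − 5.49 = -2.84; fold change = 2^2.84 = 7.160
Cxcl9 has the largest |ΔΔCt| = 5.00.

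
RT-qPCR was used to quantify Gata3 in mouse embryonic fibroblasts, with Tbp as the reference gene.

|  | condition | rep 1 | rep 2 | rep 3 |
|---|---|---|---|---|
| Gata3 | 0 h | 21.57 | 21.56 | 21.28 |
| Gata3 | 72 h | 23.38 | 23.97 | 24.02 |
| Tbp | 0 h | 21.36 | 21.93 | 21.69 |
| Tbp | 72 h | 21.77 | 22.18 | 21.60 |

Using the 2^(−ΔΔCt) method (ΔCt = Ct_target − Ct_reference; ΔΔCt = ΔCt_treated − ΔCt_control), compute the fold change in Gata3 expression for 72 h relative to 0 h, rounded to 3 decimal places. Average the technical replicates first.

0.228

Mean Ct: Gata3 0 h 21.470; Gata3 72 h 23.790; Tbp 0 h 21.660; Tbp 72 h 21.850
ΔCt(0 h) = 21.470 − 21.660 = -0.190
ΔCt(72 h) = 23.790 − 21.850 = 1.940
ΔΔCt = 1.940 − (-0.190) = 2.130
Fold change = 2^(−2.130) = 0.2285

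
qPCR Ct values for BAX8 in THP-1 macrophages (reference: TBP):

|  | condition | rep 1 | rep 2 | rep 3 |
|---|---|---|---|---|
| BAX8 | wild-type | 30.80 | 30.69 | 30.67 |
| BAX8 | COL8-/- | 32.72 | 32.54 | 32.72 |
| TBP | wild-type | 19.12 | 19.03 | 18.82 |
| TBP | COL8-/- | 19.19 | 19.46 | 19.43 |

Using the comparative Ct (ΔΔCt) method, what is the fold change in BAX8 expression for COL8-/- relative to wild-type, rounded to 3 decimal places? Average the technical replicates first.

0.337

Mean Ct: BAX8 wild-type 30.720; BAX8 COL8-/- 32.660; TBP wild-type 18.990; TBP COL8-/- 19.360
ΔCt(wild-type) = 30.720 − 18.990 = 11.730
ΔCt(COL8-/-) = 32.660 − 19.360 = 13.300
ΔΔCt = 13.300 − 11.730 = 1.570
Fold change = 2^(−1.570) = 0.3368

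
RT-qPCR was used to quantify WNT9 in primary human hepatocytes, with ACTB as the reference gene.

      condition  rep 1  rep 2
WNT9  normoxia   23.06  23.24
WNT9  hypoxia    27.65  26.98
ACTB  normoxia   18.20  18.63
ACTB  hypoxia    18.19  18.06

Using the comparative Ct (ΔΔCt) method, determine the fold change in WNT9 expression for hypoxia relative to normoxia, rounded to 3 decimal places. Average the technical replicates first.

Mean Ct: WNT9 normoxia 23.150; WNT9 hypoxia 27.315; ACTB normoxia 18.415; ACTB hypoxia 18.125
ΔCt(normoxia) = 23.150 − 18.415 = 4.735
ΔCt(hypoxia) = 27.315 − 18.125 = 9.190
ΔΔCt = 9.190 − 4.735 = 4.455
Fold change = 2^(−4.455) = 0.0456

0.046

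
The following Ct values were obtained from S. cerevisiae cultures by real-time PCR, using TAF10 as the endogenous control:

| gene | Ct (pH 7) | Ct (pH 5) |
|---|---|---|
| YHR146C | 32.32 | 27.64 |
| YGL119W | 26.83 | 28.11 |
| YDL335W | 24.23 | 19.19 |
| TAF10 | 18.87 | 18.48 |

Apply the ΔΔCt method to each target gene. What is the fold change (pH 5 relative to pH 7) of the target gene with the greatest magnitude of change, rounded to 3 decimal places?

YHR146C: ΔΔCt = (27.64−18.48) − (32.32−18.87) = 9.16 − 13.45 = -4.29; fold change = 2^4.29 = 19.562
YGL119W: ΔΔCt = (28.11−18.48) − (26.83−18.87) = 9.63 − 7.96 = 1.67; fold change = 2^-1.67 = 0.314
YDL335W: ΔΔCt = (19.19−18.48) − (24.23−18.87) = 0.71 − 5.36 = -4.65; fold change = 2^4.65 = 25.107
YDL335W has the largest |ΔΔCt| = 4.65.

25.107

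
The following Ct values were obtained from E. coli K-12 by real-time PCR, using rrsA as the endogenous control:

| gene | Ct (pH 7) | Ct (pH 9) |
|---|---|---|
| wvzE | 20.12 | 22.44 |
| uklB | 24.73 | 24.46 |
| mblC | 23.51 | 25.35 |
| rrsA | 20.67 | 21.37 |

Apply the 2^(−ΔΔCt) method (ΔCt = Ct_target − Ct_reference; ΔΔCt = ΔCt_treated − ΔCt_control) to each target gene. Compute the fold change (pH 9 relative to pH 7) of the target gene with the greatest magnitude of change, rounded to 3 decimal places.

0.325

wvzE: ΔΔCt = (22.44−21.37) − (20.12−20.67) = 1.07 − (-0.55) = 1.62; fold change = 2^-1.62 = 0.325
uklB: ΔΔCt = (24.46−21.37) − (24.73−20.67) = 3.09 − 4.06 = -0.97; fold change = 2^0.97 = 1.959
mblC: ΔΔCt = (25.35−21.37) − (23.51−20.67) = 3.98 − 2.84 = 1.14; fold change = 2^-1.14 = 0.454
wvzE has the largest |ΔΔCt| = 1.62.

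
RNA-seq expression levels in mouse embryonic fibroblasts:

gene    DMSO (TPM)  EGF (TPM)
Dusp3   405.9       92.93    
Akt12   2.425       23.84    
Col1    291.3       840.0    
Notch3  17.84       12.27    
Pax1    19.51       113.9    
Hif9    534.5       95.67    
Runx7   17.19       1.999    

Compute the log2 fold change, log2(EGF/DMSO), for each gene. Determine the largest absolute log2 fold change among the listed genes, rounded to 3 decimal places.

3.297

log2(92.93/405.9) = -2.127  (Dusp3)
log2(23.84/2.425) = 3.297  (Akt12)
log2(840.0/291.3) = 1.528  (Col1)
log2(12.27/17.84) = -0.540  (Notch3)
log2(113.9/19.51) = 2.545  (Pax1)
log2(95.67/534.5) = -2.482  (Hif9)
log2(1.999/17.19) = -3.104  (Runx7)
The largest magnitude belongs to Akt12.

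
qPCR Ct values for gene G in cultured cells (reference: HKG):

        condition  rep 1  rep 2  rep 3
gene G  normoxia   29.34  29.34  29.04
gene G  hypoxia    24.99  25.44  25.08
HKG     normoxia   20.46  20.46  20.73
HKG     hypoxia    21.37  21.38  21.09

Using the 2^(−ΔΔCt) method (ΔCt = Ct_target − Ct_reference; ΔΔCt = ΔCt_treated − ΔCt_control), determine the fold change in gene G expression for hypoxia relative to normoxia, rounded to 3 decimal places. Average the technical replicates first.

Mean Ct: gene G normoxia 29.240; gene G hypoxia 25.170; HKG normoxia 20.550; HKG hypoxia 21.280
ΔCt(normoxia) = 29.240 − 20.550 = 8.690
ΔCt(hypoxia) = 25.170 − 21.280 = 3.890
ΔΔCt = 3.890 − 8.690 = -4.800
Fold change = 2^(−(-4.800)) = 2^4.800 = 27.8576

27.858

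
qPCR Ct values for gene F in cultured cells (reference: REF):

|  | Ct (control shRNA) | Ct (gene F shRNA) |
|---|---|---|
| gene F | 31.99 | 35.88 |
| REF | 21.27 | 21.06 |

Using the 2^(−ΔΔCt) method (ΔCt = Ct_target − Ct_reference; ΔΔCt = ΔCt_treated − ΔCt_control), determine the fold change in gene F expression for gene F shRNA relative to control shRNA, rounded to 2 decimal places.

0.06

ΔCt(control shRNA) = 31.990 − 21.270 = 10.720
ΔCt(gene F shRNA) = 35.880 − 21.060 = 14.820
ΔΔCt = 14.820 − 10.720 = 4.100
Fold change = 2^(−4.100) = 0.058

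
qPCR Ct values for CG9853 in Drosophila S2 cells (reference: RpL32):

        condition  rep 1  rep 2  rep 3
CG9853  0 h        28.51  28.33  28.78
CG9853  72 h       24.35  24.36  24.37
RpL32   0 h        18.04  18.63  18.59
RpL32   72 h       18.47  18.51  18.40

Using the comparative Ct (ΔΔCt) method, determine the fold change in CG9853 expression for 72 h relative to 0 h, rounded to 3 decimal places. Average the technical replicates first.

Mean Ct: CG9853 0 h 28.540; CG9853 72 h 24.360; RpL32 0 h 18.420; RpL32 72 h 18.460
ΔCt(0 h) = 28.540 − 18.420 = 10.120
ΔCt(72 h) = 24.360 − 18.460 = 5.900
ΔΔCt = 5.900 − 10.120 = -4.220
Fold change = 2^(−(-4.220)) = 2^4.220 = 18.6357

18.636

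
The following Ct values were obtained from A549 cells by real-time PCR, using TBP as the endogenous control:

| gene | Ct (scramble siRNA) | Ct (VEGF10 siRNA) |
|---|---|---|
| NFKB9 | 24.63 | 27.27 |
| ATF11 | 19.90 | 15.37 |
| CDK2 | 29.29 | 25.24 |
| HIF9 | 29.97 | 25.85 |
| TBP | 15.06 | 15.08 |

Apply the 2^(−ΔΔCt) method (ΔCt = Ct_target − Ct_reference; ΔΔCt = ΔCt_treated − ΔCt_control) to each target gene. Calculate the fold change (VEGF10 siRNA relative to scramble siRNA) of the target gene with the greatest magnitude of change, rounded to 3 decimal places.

23.425

NFKB9: ΔΔCt = (27.27−15.08) − (24.63−15.06) = 12.19 − 9.57 = 2.62; fold change = 2^-2.62 = 0.163
ATF11: ΔΔCt = (15.37−15.08) − (19.90−15.06) = 0.29 − 4.84 = -4.55; fold change = 2^4.55 = 23.425
CDK2: ΔΔCt = (25.24−15.08) − (29.29−15.06) = 10.16 − 14.23 = -4.07; fold change = 2^4.07 = 16.795
HIF9: ΔΔCt = (25.85−15.08) − (29.97−15.06) = 10.77 − 14.91 = -4.14; fold change = 2^4.14 = 17.630
ATF11 has the largest |ΔΔCt| = 4.55.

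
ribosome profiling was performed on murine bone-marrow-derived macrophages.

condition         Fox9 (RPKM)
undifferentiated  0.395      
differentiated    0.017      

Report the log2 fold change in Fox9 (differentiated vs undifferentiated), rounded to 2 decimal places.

Fold change = 0.017 / 0.395 = 0.0430
log2(0.0430) = -4.538

-4.54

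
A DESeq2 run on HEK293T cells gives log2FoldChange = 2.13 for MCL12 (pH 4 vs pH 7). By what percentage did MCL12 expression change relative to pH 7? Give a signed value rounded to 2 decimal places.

337.72%

Fold change = 2^(2.13) = 4.3772
Percent change = (FC − 1) × 100% = (4.3772 − 1) × 100 = 337.72%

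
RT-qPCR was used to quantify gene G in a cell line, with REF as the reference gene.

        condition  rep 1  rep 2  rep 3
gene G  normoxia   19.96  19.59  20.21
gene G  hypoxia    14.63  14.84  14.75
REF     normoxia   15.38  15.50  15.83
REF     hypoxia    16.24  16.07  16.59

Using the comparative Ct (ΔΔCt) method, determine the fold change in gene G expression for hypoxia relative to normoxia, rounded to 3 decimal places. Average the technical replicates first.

60.129

Mean Ct: gene G normoxia 19.920; gene G hypoxia 14.740; REF normoxia 15.570; REF hypoxia 16.300
ΔCt(normoxia) = 19.920 − 15.570 = 4.350
ΔCt(hypoxia) = 14.740 − 16.300 = -1.560
ΔΔCt = -1.560 − 4.350 = -5.910
Fold change = 2^(−(-5.910)) = 2^5.910 = 60.1295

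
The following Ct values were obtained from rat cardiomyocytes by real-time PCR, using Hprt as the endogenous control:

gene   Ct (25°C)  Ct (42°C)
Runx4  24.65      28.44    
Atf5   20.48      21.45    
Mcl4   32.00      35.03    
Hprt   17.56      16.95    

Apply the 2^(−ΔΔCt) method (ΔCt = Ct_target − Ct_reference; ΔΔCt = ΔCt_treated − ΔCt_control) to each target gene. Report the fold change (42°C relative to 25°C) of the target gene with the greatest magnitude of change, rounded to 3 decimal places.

0.047

Runx4: ΔΔCt = (28.44−16.95) − (24.65−17.56) = 11.49 − 7.09 = 4.40; fold change = 2^-4.40 = 0.047
Atf5: ΔΔCt = (21.45−16.95) − (20.48−17.56) = 4.50 − 2.92 = 1.58; fold change = 2^-1.58 = 0.334
Mcl4: ΔΔCt = (35.03−16.95) − (32.00−17.56) = 18.08 − 14.44 = 3.64; fold change = 2^-3.64 = 0.080
Runx4 has the largest |ΔΔCt| = 4.40.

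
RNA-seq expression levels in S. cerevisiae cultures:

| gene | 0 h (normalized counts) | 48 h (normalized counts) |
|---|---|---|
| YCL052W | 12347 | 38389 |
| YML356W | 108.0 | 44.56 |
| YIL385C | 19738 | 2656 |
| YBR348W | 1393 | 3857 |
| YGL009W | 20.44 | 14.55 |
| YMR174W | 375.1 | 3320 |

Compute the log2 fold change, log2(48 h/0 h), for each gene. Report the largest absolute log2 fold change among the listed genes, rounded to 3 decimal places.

3.146

log2(38389/12347) = 1.637  (YCL052W)
log2(44.56/108.0) = -1.277  (YML356W)
log2(2656/19738) = -2.894  (YIL385C)
log2(3857/1393) = 1.469  (YBR348W)
log2(14.55/20.44) = -0.490  (YGL009W)
log2(3320/375.1) = 3.146  (YMR174W)
The largest magnitude belongs to YMR174W.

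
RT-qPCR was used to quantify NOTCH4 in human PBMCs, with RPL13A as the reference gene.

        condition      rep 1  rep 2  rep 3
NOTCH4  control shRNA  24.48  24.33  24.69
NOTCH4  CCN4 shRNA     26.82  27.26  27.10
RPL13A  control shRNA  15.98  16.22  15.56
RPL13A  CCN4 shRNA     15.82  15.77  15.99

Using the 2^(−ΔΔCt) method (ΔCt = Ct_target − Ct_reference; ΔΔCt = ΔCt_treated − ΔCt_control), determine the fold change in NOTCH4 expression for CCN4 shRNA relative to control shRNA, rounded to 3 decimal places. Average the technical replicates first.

Mean Ct: NOTCH4 control shRNA 24.500; NOTCH4 CCN4 shRNA 27.060; RPL13A control shRNA 15.920; RPL13A CCN4 shRNA 15.860
ΔCt(control shRNA) = 24.500 − 15.920 = 8.580
ΔCt(CCN4 shRNA) = 27.060 − 15.860 = 11.200
ΔΔCt = 11.200 − 8.580 = 2.620
Fold change = 2^(−2.620) = 0.1627

0.163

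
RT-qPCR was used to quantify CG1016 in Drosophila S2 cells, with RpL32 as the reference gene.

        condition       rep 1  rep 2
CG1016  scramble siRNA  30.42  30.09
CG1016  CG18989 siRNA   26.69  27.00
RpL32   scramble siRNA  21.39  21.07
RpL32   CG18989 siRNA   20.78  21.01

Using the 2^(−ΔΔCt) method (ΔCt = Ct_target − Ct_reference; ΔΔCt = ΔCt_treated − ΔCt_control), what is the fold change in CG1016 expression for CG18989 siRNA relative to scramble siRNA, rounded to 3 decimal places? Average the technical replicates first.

8.427

Mean Ct: CG1016 scramble siRNA 30.255; CG1016 CG18989 siRNA 26.845; RpL32 scramble siRNA 21.230; RpL32 CG18989 siRNA 20.895
ΔCt(scramble siRNA) = 30.255 − 21.230 = 9.025
ΔCt(CG18989 siRNA) = 26.845 − 20.895 = 5.950
ΔΔCt = 5.950 − 9.025 = -3.075
Fold change = 2^(−(-3.075)) = 2^3.075 = 8.4269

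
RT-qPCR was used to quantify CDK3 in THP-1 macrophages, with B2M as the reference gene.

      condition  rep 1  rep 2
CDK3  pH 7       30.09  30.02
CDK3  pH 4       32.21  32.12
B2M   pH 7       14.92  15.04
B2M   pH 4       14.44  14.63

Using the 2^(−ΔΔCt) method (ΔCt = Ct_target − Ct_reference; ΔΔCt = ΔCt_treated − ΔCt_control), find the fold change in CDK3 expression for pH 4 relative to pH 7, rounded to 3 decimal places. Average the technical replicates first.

Mean Ct: CDK3 pH 7 30.055; CDK3 pH 4 32.165; B2M pH 7 14.980; B2M pH 4 14.535
ΔCt(pH 7) = 30.055 − 14.980 = 15.075
ΔCt(pH 4) = 32.165 − 14.535 = 17.630
ΔΔCt = 17.630 − 15.075 = 2.555
Fold change = 2^(−2.555) = 0.1702

0.170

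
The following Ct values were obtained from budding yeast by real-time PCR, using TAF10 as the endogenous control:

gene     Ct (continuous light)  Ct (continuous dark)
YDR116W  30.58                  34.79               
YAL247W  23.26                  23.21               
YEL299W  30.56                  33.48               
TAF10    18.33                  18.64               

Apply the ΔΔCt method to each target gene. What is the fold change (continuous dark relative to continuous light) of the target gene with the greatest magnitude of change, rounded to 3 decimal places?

0.067

YDR116W: ΔΔCt = (34.79−18.64) − (30.58−18.33) = 16.15 − 12.25 = 3.90; fold change = 2^-3.90 = 0.067
YAL247W: ΔΔCt = (23.21−18.64) − (23.26−18.33) = 4.57 − 4.93 = -0.36; fold change = 2^0.36 = 1.283
YEL299W: ΔΔCt = (33.48−18.64) − (30.56−18.33) = 14.84 − 12.23 = 2.61; fold change = 2^-2.61 = 0.164
YDR116W has the largest |ΔΔCt| = 3.90.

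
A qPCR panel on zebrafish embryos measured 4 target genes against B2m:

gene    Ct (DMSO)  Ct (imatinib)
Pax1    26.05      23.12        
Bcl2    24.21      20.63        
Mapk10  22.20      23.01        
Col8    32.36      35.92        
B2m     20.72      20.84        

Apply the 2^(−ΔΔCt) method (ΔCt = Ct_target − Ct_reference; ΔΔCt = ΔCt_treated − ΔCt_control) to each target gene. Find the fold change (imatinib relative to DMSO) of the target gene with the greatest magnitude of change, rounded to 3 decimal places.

12.996

Pax1: ΔΔCt = (23.12−20.84) − (26.05−20.72) = 2.28 − 5.33 = -3.05; fold change = 2^3.05 = 8.282
Bcl2: ΔΔCt = (20.63−20.84) − (24.21−20.72) = -0.21 − 3.49 = -3.70; fold change = 2^3.70 = 12.996
Mapk10: ΔΔCt = (23.01−20.84) − (22.20−20.72) = 2.17 − 1.48 = 0.69; fold change = 2^-0.69 = 0.620
Col8: ΔΔCt = (35.92−20.84) − (32.36−20.72) = 15.08 − 11.64 = 3.44; fold change = 2^-3.44 = 0.092
Bcl2 has the largest |ΔΔCt| = 3.70.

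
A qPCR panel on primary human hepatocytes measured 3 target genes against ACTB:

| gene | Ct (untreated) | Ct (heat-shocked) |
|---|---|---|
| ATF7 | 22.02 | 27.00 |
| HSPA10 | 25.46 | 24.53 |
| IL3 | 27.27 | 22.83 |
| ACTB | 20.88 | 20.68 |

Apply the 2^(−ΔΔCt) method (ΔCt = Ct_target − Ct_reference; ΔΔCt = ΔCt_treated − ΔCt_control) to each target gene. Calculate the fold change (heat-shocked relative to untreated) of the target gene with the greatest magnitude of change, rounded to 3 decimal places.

ATF7: ΔΔCt = (27.00−20.68) − (22.02−20.88) = 6.32 − 1.14 = 5.18; fold change = 2^-5.18 = 0.028
HSPA10: ΔΔCt = (24.53−20.68) − (25.46−20.88) = 3.85 − 4.58 = -0.73; fold change = 2^0.73 = 1.659
IL3: ΔΔCt = (22.83−20.68) − (27.27−20.88) = 2.15 − 6.39 = -4.24; fold change = 2^4.24 = 18.896
ATF7 has the largest |ΔΔCt| = 5.18.

0.028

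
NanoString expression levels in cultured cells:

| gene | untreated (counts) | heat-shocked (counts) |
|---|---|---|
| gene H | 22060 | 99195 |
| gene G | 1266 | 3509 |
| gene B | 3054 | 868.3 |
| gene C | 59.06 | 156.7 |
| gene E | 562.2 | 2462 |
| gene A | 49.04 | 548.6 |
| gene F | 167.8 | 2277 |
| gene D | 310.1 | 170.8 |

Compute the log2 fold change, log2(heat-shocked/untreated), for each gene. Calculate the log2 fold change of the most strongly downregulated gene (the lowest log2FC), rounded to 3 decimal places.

log2(99195/22060) = 2.169  (gene H)
log2(3509/1266) = 1.471  (gene G)
log2(868.3/3054) = -1.814  (gene B)
log2(156.7/59.06) = 1.408  (gene C)
log2(2462/562.2) = 2.131  (gene E)
log2(548.6/49.04) = 3.484  (gene A)
log2(2277/167.8) = 3.762  (gene F)
log2(170.8/310.1) = -0.860  (gene D)
gene B is most strongly downregulated.

-1.814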